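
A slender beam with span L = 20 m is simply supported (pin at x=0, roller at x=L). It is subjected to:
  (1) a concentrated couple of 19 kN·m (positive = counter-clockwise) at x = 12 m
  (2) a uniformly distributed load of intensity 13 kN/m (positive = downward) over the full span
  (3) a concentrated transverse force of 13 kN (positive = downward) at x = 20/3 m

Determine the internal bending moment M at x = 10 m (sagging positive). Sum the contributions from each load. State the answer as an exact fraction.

Load 1 — applied couple M₀=19 kN·m at a=12 m (b=L-a=8):
  M_1 = M₀x/L  [x≤a] = 19·10/20 = 19/2 kN·m
Load 2 — uniform load w=13 kN/m over full span:
  M_2 = wx(L-x)/2 = 13·10·(20-10)/2 = 650 kN·m
Load 3 — point force P=13 kN at a=20/3 m (b=L-a=40/3):
  M_3 = Pa(L-x)/L  [x>a] = 13·(20/3)·(20-10)/20 = 130/3 kN·m
Superposition: M = Σ M_i = 4217/6 kN·m ≈ 702.833333 kN·m

M(10) = 4217/6 kN·m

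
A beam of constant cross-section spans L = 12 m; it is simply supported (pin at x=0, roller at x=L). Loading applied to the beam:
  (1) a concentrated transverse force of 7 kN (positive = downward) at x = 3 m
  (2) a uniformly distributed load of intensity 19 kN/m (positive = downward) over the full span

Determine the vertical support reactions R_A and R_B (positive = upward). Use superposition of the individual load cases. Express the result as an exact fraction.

R_A = 477/4 kN, R_B = 463/4 kN

Load 1 — point force P=7 kN at a=3 m (b=L-a=9):
  R_A = Pb/L = 7·9/12 = 21/4 kN
  R_B = Pa/L = 7·3/12 = 7/4 kN
Load 2 — uniform load w=19 kN/m over full span:
  R_A = wL/2 = 19·12/2 = 114 kN
  R_B = wL/2 = 19·12/2 = 114 kN
Superposition: R_A = 477/4 kN, R_B = 463/4 kN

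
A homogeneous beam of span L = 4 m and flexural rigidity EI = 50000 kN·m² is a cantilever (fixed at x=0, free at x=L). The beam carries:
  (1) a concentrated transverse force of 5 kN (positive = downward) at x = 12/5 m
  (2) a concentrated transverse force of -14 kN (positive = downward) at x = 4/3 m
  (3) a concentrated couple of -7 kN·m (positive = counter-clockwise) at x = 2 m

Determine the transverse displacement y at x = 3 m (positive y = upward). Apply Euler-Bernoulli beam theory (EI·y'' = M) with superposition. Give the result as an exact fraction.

Load 1 — point force P=5 kN at a=12/5 m (b=L-a=8/5):
  y_1 = -Pa²(3x-a)/(6EI)  [x>a] = -5·(12/5)²·(3·3-(12/5))/(6·50000) = -99/156250 m
Load 2 — point force P=-14 kN at a=4/3 m (b=L-a=8/3):
  y_2 = -Pa²(3x-a)/(6EI)  [x>a] = -(-14)·(4/3)²·(3·3-(4/3))/(6·50000) = 161/253125 m
Load 3 — applied couple M₀=-7 kN·m at a=2 m (b=L-a=2):
  y_3 = M₀a(2x-a)/(2EI)  [x>a] = (-7)·2·(2·3-2)/(2·50000) = -7/12500 m
Superposition: y = Σ y_i = -14113/25312500 m ≈ -0.000558 m

y(3) = -14113/25312500 m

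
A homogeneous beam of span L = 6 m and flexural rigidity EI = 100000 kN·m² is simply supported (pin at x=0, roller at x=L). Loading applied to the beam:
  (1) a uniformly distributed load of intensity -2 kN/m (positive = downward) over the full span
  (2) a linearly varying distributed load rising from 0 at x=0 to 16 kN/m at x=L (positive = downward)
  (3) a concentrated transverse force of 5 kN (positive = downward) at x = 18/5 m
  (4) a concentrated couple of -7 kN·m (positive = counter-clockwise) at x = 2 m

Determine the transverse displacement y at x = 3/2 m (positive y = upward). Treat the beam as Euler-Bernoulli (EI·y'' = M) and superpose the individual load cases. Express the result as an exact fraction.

Load 1 — uniform load w=-2 kN/m over full span:
  y_1 = -wx(L³-2Lx²+x³)/(24EI) = -(-2)·(3/2)·(6³-2·6·(3/2)²+(3/2)³)/(24·100000) = 1539/6400000 m
Load 2 — triangular load w₀=16 kN/m (0→w₀ over full span):
  y_2 = -w₀x(7L⁴-10L²x²+3x⁴)/(360LEI) = -16·(3/2)·(7·6⁴-10·6²·(3/2)²+3·(3/2)⁴)/(360·6·100000) = -2943/3200000 m
Load 3 — point force P=5 kN at a=18/5 m (b=L-a=12/5):
  y_3 = -Pbx(L²-b²-x²)/(6LEI)  [x≤a] = -5·(12/5)·(3/2)·(6²-(12/5)²-(3/2)²)/(6·6·100000) = -2799/20000000 m
Load 4 — applied couple M₀=-7 kN·m at a=2 m (b=L-a=4):
  y_4 = (M₀x³/(6L)+C₁x)/EI  [x≤a] with C₁=M₀(3b²-L²)/(6L)=-7/3 = ((-7)·(3/2)³/(6·6)+(-7/3)·(3/2))/100000 = -133/3200000 m
Superposition: y = Σ y_i = -137717/160000000 m ≈ -0.000861 m

y(3/2) = -137717/160000000 m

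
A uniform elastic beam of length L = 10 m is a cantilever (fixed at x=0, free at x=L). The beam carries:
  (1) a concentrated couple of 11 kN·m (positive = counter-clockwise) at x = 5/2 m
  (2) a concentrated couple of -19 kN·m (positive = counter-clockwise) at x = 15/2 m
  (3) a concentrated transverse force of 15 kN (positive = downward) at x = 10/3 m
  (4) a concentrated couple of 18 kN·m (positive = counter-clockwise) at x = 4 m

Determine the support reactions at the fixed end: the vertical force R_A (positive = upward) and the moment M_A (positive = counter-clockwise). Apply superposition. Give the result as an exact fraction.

R_A = 15 kN, M_A = 40 kN·m

Load 1 — applied couple M₀=11 kN·m at a=5/2 m (b=L-a=15/2):
  R_A = 0 kN
  M_A = -M₀ = -11 kN·m
Load 2 — applied couple M₀=-19 kN·m at a=15/2 m (b=L-a=5/2):
  R_A = 0 kN
  M_A = -M₀ = -(-19) = 19 kN·m
Load 3 — point force P=15 kN at a=10/3 m (b=L-a=20/3):
  R_A = P = 15 kN
  M_A = Pa = 15·(10/3) = 50 kN·m
Load 4 — applied couple M₀=18 kN·m at a=4 m (b=L-a=6):
  R_A = 0 kN
  M_A = -M₀ = -18 kN·m
Superposition: R_A = 15 kN, M_A = 40 kN·m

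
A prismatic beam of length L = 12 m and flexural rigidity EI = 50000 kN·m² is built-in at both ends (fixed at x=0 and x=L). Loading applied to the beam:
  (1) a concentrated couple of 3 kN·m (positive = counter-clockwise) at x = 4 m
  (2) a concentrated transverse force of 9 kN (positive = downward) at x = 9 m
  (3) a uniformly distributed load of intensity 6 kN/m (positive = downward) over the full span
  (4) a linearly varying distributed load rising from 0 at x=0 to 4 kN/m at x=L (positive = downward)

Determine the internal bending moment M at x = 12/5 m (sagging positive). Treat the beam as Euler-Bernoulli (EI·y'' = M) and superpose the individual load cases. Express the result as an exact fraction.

Load 1 — applied couple M₀=3 kN·m at a=4 m (b=L-a=8):
  M_1 = R_Ax - M_A  [x≤a] with R_A=1/3, M_A=0 = (1/3)·(12/5) - 0 = 4/5 kN·m
Load 2 — point force P=9 kN at a=9 m (b=L-a=3):
  M_2 = Pb²(3a+b)x/L³ - Pab²/L²  [x≤a] = 9·3²·(3·9+3)·(12/5)/12³ - 9·9·3²/12² = -27/16 kN·m
Load 3 — uniform load w=6 kN/m over full span:
  M_3 = wLx/2 - wL²/12 - wx²/2 = 6·12·(12/5)/2 - 6·12²/12 - 6·(12/5)²/2 = -72/25 kN·m
Load 4 — triangular load w₀=4 kN/m (0→w₀ over full span):
  M_4 = 3w₀Lx/20 - w₀L²/30 - w₀x³/(6L) = 3·4·12·(12/5)/20 - 4·12²/30 - 4·(12/5)³/(6·12) = -336/125 kN·m
Superposition: M = Σ M_i = -12911/2000 kN·m ≈ -6.455500 kN·m

M(12/5) = -12911/2000 kN·m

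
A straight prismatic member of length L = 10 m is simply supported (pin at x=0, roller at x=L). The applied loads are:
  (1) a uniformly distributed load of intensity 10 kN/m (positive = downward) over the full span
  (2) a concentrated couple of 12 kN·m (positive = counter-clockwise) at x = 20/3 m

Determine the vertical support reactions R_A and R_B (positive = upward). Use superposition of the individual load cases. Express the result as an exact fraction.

R_A = 256/5 kN, R_B = 244/5 kN

Load 1 — uniform load w=10 kN/m over full span:
  R_A = wL/2 = 10·10/2 = 50 kN
  R_B = wL/2 = 10·10/2 = 50 kN
Load 2 — applied couple M₀=12 kN·m at a=20/3 m (b=L-a=10/3):
  R_A = M₀/L = 12/10 = 6/5 kN
  R_B = -M₀/L = -12/10 = -6/5 kN
Superposition: R_A = 256/5 kN, R_B = 244/5 kN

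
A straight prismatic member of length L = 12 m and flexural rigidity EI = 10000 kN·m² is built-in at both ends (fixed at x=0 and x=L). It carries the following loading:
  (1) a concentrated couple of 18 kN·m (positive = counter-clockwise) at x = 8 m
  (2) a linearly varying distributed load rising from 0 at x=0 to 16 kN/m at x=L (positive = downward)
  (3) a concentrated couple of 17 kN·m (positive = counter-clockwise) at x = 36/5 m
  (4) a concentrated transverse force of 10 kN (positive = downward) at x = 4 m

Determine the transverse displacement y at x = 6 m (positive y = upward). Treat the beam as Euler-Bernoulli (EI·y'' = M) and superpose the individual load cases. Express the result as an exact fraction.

y(6) = -2621/46875 m

Load 1 — applied couple M₀=18 kN·m at a=8 m (b=L-a=4):
  y_1 = (R_Ax³/6 - M_Ax²/2)/EI  [x≤a] with R_A=2, M_A=6 = (2·6³/6 - 6·6²/2)/10000 = -9/2500 m
Load 2 — triangular load w₀=16 kN/m (0→w₀ over full span):
  y_2 = -w₀x²(L-x)²(x+2L)/(120LEI) = -16·6²·(12-6)²·(6+2·12)/(120·12·10000) = -27/625 m
Load 3 — applied couple M₀=17 kN·m at a=36/5 m (b=L-a=24/5):
  y_3 = (R_Ax³/6 - M_Ax²/2)/EI  [x≤a] with R_A=51/25, M_A=136/25 = ((51/25)·6³/6 - (136/25)·6²/2)/10000 = -153/62500 m
Load 4 — point force P=10 kN at a=4 m (b=L-a=8):
  y_4 = -Pa²(L-x)²(3bL-(3b+a)(L-x))/(6L³EI)  [x>a] = -10·4²·(12-6)²·(3·8·12-(3·8+4)·(12-6))/(6·12³·10000) = -1/150 m
Superposition: y = Σ y_i = -2621/46875 m ≈ -0.055915 m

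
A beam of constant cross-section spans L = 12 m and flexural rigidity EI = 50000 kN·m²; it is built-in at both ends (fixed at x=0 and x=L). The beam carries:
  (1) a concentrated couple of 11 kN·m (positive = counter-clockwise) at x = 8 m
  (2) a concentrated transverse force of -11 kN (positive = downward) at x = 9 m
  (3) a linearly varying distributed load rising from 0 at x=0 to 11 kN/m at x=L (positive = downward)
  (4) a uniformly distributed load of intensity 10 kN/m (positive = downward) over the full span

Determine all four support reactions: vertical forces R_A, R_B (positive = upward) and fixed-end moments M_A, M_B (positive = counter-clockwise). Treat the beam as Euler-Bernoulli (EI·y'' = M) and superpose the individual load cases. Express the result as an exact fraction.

R_A = 114197/1440 kN, M_A = 40867/240 kN·m, R_B = 137803/1440 kN, M_B = -14451/80 kN·m

Load 1 — applied couple M₀=11 kN·m at a=8 m (b=L-a=4):
  R_A = 6M₀ab/L³ = 6·11·8·4/12³ = 11/9 kN
  M_A = M₀b(2a-b)/L² = 11·4·(2·8-4)/12² = 11/3 kN·m
  R_B = -6M₀ab/L³ = -6·11·8·4/12³ = -11/9 kN
  M_B = M₀a(2b-a)/L² = 11·8·(2·4-8)/12² = 0 kN·m
Load 2 — point force P=-11 kN at a=9 m (b=L-a=3):
  R_A = Pb²(3a+b)/L³ = (-11)·3²·(3·9+3)/12³ = -55/32 kN
  M_A = Pab²/L² = (-11)·9·3²/12² = -99/16 kN·m
  R_B = Pa²(a+3b)/L³ = (-11)·9²·(9+3·3)/12³ = -297/32 kN
  M_B = -Pa²b/L² = -(-11)·9²·3/12² = 297/16 kN·m
Load 3 — triangular load w₀=11 kN/m (0→w₀ over full span):
  R_A = 3w₀L/20 = 3·11·12/20 = 99/5 kN
  M_A = w₀L²/30 = 11·12²/30 = 264/5 kN·m
  R_B = 7w₀L/20 = 7·11·12/20 = 231/5 kN
  M_B = -w₀L²/20 = -11·12²/20 = -396/5 kN·m
Load 4 — uniform load w=10 kN/m over full span:
  R_A = wL/2 = 10·12/2 = 60 kN
  M_A = wL²/12 = 10·12²/12 = 120 kN·m
  R_B = wL/2 = 10·12/2 = 60 kN
  M_B = -wL²/12 = -10·12²/12 = -120 kN·m
Superposition: R_A = 114197/1440 kN, M_A = 40867/240 kN·m, R_B = 137803/1440 kN, M_B = -14451/80 kN·m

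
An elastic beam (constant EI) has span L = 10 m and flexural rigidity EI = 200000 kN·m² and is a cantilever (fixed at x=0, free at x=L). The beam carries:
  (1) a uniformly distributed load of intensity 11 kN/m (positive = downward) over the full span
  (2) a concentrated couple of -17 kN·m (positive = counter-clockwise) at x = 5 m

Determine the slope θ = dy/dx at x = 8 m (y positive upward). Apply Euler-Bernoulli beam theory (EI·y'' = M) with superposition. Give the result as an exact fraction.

θ(8) = -5711/600000 rad

Load 1 — uniform load w=11 kN/m over full span:
  θ_1 = -wx(x²-3Lx+3L²)/(6EI) = -11·8·(8²-3·10·8+3·10²)/(6·200000) = -341/37500 rad
Load 2 — applied couple M₀=-17 kN·m at a=5 m (b=L-a=5):
  θ_2 = M₀a/EI  [x>a] = (-17)·5/200000 = -17/40000 rad
Superposition: θ = Σ θ_i = -5711/600000 rad ≈ -0.009518 rad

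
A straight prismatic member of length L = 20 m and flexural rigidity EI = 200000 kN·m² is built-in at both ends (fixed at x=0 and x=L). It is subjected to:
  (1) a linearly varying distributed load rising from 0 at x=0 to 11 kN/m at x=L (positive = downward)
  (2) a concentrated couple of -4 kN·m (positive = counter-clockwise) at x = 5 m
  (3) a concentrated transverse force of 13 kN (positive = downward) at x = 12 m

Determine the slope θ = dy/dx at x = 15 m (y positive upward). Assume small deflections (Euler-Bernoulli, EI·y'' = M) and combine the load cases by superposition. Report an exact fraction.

Load 1 — triangular load w₀=11 kN/m (0→w₀ over full span):
  θ_1 = -w₀(2x(L-x)(L-2x)(x+2L)+x²(L-x)²)/(120LEI) = -11·(2·15·(20-15)·(20-2·15)·(15+2·20)+15²·(20-15)²)/(120·20·200000) = 451/256000 rad
Load 2 — applied couple M₀=-4 kN·m at a=5 m (b=L-a=15):
  θ_2 = (R_Ax²/2 - M_Ax - M₀(x-a))/EI  [x>a] with R_A=-9/40, M_A=3/4 = ((-9/40)·15²/2 - (3/4)·15 - (-4)·(15-5))/200000 = 11/640000 rad
Load 3 — point force P=13 kN at a=12 m (b=L-a=8):
  θ_3 = Pa²(L-x)(2bL-(3b+a)(L-x))/(2L³EI)  [x>a] = 13·12²·(20-15)·(2·8·20-(3·8+12)·(20-15))/(2·20³·200000) = 819/2000000 rad
Superposition: θ = Σ θ_i = 70029/32000000 rad ≈ 0.002188 rad

θ(15) = 70029/32000000 rad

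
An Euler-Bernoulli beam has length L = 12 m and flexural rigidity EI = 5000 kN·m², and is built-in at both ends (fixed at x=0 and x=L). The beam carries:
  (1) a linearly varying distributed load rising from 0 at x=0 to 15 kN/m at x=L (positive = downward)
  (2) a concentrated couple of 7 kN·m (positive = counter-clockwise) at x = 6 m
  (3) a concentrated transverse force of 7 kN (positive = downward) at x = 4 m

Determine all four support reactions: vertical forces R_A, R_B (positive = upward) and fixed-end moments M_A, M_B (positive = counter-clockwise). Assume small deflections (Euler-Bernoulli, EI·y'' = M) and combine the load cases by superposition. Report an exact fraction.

R_A = 7141/216 kN, M_A = 3103/36 kN·m, R_B = 13811/216 kN, M_B = -4049/36 kN·m

Load 1 — triangular load w₀=15 kN/m (0→w₀ over full span):
  R_A = 3w₀L/20 = 3·15·12/20 = 27 kN
  M_A = w₀L²/30 = 15·12²/30 = 72 kN·m
  R_B = 7w₀L/20 = 7·15·12/20 = 63 kN
  M_B = -w₀L²/20 = -15·12²/20 = -108 kN·m
Load 2 — applied couple M₀=7 kN·m at a=6 m (b=L-a=6):
  R_A = 6M₀ab/L³ = 6·7·6·6/12³ = 7/8 kN
  M_A = M₀b(2a-b)/L² = 7·6·(2·6-6)/12² = 7/4 kN·m
  R_B = -6M₀ab/L³ = -6·7·6·6/12³ = -7/8 kN
  M_B = M₀a(2b-a)/L² = 7·6·(2·6-6)/12² = 7/4 kN·m
Load 3 — point force P=7 kN at a=4 m (b=L-a=8):
  R_A = Pb²(3a+b)/L³ = 7·8²·(3·4+8)/12³ = 140/27 kN
  M_A = Pab²/L² = 7·4·8²/12² = 112/9 kN·m
  R_B = Pa²(a+3b)/L³ = 7·4²·(4+3·8)/12³ = 49/27 kN
  M_B = -Pa²b/L² = -7·4²·8/12² = -56/9 kN·m
Superposition: R_A = 7141/216 kN, M_A = 3103/36 kN·m, R_B = 13811/216 kN, M_B = -4049/36 kN·m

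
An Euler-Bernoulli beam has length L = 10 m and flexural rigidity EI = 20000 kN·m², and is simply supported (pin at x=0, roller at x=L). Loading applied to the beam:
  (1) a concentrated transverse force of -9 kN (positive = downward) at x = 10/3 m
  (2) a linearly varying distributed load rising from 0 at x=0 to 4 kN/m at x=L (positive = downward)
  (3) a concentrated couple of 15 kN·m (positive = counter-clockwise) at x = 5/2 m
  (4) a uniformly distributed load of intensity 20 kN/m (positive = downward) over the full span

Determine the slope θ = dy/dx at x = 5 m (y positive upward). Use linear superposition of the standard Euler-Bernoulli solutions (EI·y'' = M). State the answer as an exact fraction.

θ(5) = -77/115200 rad

Load 1 — point force P=-9 kN at a=10/3 m (b=L-a=20/3):
  θ_1 = -Pa(2L²-6Lx+3x²+a²)/(6LEI)  [x>a] = -(-9)·(10/3)·(2·10²-6·10·5+3·5²+(10/3)²)/(6·10·20000) = -1/2880 rad
Load 2 — triangular load w₀=4 kN/m (0→w₀ over full span):
  θ_2 = -w₀(7L⁴-30L²x²+15x⁴)/(360LEI) = -4·(7·10⁴-30·10²·5²+15·5⁴)/(360·10·20000) = -7/28800 rad
Load 3 — applied couple M₀=15 kN·m at a=5/2 m (b=L-a=15/2):
  θ_3 = (M₀x²/(2L)-M₀(x-a)+C₁)/EI  [x>a] with C₁=M₀(3b²-L²)/(6L)=275/16 = (15·5²/(2·10)-15·(5-(5/2))+(275/16))/20000 = -1/12800 rad
Load 4 — uniform load w=20 kN/m over full span:
  θ_4 = -w(L³-6Lx²+4x³)/(24EI) = -20·(10³-6·10·5²+4·5³)/(24·20000) = 0 rad
Superposition: θ = Σ θ_i = -77/115200 rad ≈ -0.000668 rad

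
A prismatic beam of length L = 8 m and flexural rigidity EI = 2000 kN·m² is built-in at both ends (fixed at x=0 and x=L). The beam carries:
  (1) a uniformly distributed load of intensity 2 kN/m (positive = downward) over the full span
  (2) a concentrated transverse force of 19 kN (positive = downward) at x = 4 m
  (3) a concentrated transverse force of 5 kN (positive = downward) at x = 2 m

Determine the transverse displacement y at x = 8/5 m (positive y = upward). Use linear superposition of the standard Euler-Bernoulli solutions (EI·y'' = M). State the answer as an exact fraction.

y(8/5) = -4827/312500 m

Load 1 — uniform load w=2 kN/m over full span:
  y_1 = -wx²(L-x)²/(24EI) = -2·(8/5)²·(8-(8/5))²/(24·2000) = -1024/234375 m
Load 2 — point force P=19 kN at a=4 m (b=L-a=4):
  y_2 = -Pb²x²(3aL-(3a+b)x)/(6L³EI)  [x≤a] = -19·4²·(8/5)²·(3·4·8-(3·4+4)·(8/5))/(6·8³·2000) = -418/46875 m
Load 3 — point force P=5 kN at a=2 m (b=L-a=6):
  y_3 = -Pb²x²(3aL-(3a+b)x)/(6L³EI)  [x≤a] = -5·6²·(8/5)²·(3·2·8-(3·2+6)·(8/5))/(6·8³·2000) = -27/12500 m
Superposition: y = Σ y_i = -4827/312500 m ≈ -0.015446 m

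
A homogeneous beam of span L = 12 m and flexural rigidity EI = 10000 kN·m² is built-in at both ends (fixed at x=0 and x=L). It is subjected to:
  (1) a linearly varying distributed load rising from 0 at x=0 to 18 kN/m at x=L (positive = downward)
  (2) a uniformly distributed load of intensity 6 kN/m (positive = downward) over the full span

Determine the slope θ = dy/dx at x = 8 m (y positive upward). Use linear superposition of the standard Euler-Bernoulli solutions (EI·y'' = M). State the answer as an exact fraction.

Load 1 — triangular load w₀=18 kN/m (0→w₀ over full span):
  θ_1 = -w₀(2x(L-x)(L-2x)(x+2L)+x²(L-x)²)/(120LEI) = -18·(2·8·(12-8)·(12-2·8)·(8+2·12)+8²·(12-8)²)/(120·12·10000) = 28/3125 rad
Load 2 — uniform load w=6 kN/m over full span:
  θ_2 = -wx(L-x)(L-2x)/(12EI) = -6·8·(12-8)·(12-2·8)/(12·10000) = 4/625 rad
Superposition: θ = Σ θ_i = 48/3125 rad ≈ 0.015360 rad

θ(8) = 48/3125 rad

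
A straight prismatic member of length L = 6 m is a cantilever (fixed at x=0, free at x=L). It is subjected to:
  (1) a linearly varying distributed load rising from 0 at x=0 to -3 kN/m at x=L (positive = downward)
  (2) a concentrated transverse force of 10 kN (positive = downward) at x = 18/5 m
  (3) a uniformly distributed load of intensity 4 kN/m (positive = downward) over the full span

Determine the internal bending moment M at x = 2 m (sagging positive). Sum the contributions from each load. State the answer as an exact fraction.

M(2) = -88/3 kN·m

Load 1 — triangular load w₀=-3 kN/m (0→w₀ over full span):
  M_1 = w₀Lx/2 - w₀L²/3 - w₀x³/(6L) = (-3)·6·2/2 - (-3)·6²/3 - (-3)·2³/(6·6) = 56/3 kN·m
Load 2 — point force P=10 kN at a=18/5 m (b=L-a=12/5):
  M_2 = -P(a-x)  [x≤a] = -10·((18/5)-2) = -16 kN·m
Load 3 — uniform load w=4 kN/m over full span:
  M_3 = -w(L-x)²/2 = -4·(6-2)²/2 = -32 kN·m
Superposition: M = Σ M_i = -88/3 kN·m ≈ -29.333333 kN·m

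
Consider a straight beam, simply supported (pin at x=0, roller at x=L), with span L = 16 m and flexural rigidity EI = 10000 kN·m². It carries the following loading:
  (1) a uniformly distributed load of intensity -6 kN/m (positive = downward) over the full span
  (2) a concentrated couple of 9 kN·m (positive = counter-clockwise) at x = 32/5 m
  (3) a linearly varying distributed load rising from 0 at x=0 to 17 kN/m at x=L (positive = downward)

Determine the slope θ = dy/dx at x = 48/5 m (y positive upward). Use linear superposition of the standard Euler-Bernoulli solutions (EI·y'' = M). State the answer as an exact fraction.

Load 1 — uniform load w=-6 kN/m over full span:
  θ_1 = -w(L³-6Lx²+4x³)/(24EI) = -(-6)·(16³-6·16·(48/5)²+4·(48/5)³)/(24·10000) = -2368/78125 rad
Load 2 — applied couple M₀=9 kN·m at a=32/5 m (b=L-a=48/5):
  θ_2 = (M₀x²/(2L)-M₀(x-a)+C₁)/EI  [x>a] with C₁=M₀(3b²-L²)/(6L)=48/25 = (9·(48/5)²/(2·16)-9·((48/5)-(32/5))+(48/25))/10000 = -3/31250 rad
Load 3 — triangular load w₀=17 kN/m (0→w₀ over full span):
  θ_3 = -w₀(7L⁴-30L²x²+15x⁴)/(360LEI) = -17·(7·16⁴-30·16²·(48/5)²+15·(48/5)⁴)/(360·16·10000) = 126208/3515625 rad
Superposition: θ = Σ θ_i = 38621/7031250 rad ≈ 0.005493 rad

θ(48/5) = 38621/7031250 rad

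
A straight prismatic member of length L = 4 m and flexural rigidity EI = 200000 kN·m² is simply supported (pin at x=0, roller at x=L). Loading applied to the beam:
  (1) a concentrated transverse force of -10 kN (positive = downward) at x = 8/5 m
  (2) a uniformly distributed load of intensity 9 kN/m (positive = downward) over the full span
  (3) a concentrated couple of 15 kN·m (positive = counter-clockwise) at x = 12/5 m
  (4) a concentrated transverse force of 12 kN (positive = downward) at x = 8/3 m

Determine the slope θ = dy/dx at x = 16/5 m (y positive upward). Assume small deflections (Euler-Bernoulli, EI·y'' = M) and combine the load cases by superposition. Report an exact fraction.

θ(16/5) = 38171/337500000 rad

Load 1 — point force P=-10 kN at a=8/5 m (b=L-a=12/5):
  θ_1 = -Pa(2L²-6Lx+3x²+a²)/(6LEI)  [x>a] = -(-10)·(8/5)·(2·4²-6·4·(16/5)+3·(16/5)²+(8/5)²)/(6·4·200000) = -3/78125 rad
Load 2 — uniform load w=9 kN/m over full span:
  θ_2 = -w(L³-6Lx²+4x³)/(24EI) = -9·(4³-6·4·(16/5)²+4·(16/5)³)/(24·200000) = 297/3125000 rad
Load 3 — applied couple M₀=15 kN·m at a=12/5 m (b=L-a=8/5):
  θ_3 = (M₀x²/(2L)-M₀(x-a)+C₁)/EI  [x>a] with C₁=M₀(3b²-L²)/(6L)=-26/5 = (15·(16/5)²/(2·4)-15·((16/5)-(12/5))+(-26/5))/200000 = 1/100000 rad
Load 4 — point force P=12 kN at a=8/3 m (b=L-a=4/3):
  θ_4 = -Pa(2L²-6Lx+3x²+a²)/(6LEI)  [x>a] = -12·(8/3)·(2·4²-6·4·(16/5)+3·(16/5)²+(8/3)²)/(6·4·200000) = 98/2109375 rad
Superposition: θ = Σ θ_i = 38171/337500000 rad ≈ 0.000113 rad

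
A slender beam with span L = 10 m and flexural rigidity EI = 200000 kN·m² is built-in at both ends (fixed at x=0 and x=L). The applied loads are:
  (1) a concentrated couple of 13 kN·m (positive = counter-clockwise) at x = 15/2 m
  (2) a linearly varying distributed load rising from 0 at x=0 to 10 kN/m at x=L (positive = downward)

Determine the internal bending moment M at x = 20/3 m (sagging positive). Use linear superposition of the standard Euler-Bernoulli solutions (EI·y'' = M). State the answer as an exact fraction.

Load 1 — applied couple M₀=13 kN·m at a=15/2 m (b=L-a=5/2):
  M_1 = R_Ax - M_A  [x≤a] with R_A=117/80, M_A=65/16 = (117/80)·(20/3) - (65/16) = 91/16 kN·m
Load 2 — triangular load w₀=10 kN/m (0→w₀ over full span):
  M_2 = 3w₀Lx/20 - w₀L²/30 - w₀x³/(6L) = 3·10·10·(20/3)/20 - 10·10²/30 - 10·(20/3)³/(6·10) = 1400/81 kN·m
Superposition: M = Σ M_i = 29771/1296 kN·m ≈ 22.971451 kN·m

M(20/3) = 29771/1296 kN·m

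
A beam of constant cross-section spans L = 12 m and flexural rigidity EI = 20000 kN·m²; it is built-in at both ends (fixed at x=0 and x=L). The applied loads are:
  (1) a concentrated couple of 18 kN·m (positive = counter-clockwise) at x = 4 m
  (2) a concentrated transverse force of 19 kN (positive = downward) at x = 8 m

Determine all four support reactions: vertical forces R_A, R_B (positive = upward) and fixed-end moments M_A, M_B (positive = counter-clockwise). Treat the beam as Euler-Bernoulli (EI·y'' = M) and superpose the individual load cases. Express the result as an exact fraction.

Load 1 — applied couple M₀=18 kN·m at a=4 m (b=L-a=8):
  R_A = 6M₀ab/L³ = 6·18·4·8/12³ = 2 kN
  M_A = M₀b(2a-b)/L² = 18·8·(2·4-8)/12² = 0 kN·m
  R_B = -6M₀ab/L³ = -6·18·4·8/12³ = -2 kN
  M_B = M₀a(2b-a)/L² = 18·4·(2·8-4)/12² = 6 kN·m
Load 2 — point force P=19 kN at a=8 m (b=L-a=4):
  R_A = Pb²(3a+b)/L³ = 19·4²·(3·8+4)/12³ = 133/27 kN
  M_A = Pab²/L² = 19·8·4²/12² = 152/9 kN·m
  R_B = Pa²(a+3b)/L³ = 19·8²·(8+3·4)/12³ = 380/27 kN
  M_B = -Pa²b/L² = -19·8²·4/12² = -304/9 kN·m
Superposition: R_A = 187/27 kN, M_A = 152/9 kN·m, R_B = 326/27 kN, M_B = -250/9 kN·m

R_A = 187/27 kN, M_A = 152/9 kN·m, R_B = 326/27 kN, M_B = -250/9 kN·m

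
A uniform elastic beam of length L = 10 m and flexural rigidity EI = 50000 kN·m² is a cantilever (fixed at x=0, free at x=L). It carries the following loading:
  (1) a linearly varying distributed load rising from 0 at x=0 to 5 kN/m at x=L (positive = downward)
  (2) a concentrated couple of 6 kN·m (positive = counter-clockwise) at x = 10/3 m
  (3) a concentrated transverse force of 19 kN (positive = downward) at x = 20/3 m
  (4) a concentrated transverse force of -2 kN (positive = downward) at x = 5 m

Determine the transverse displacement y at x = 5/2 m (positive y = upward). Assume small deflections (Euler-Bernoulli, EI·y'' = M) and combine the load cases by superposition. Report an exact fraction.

Load 1 — triangular load w₀=5 kN/m (0→w₀ over full span):
  y_1 = (w₀Lx³/12-w₀L²x²/6-w₀x⁵/(120L))/EI = (5·10·(5/2)³/12-5·10²·(5/2)²/6-5·(5/2)⁵/(120·10))/50000 = -1121/122880 m
Load 2 — applied couple M₀=6 kN·m at a=10/3 m (b=L-a=20/3):
  y_2 = M₀x²/(2EI)  [x≤a] = 6·(5/2)²/(2·50000) = 3/8000 m
Load 3 — point force P=19 kN at a=20/3 m (b=L-a=10/3):
  y_3 = -Px²(3a-x)/(6EI)  [x≤a] = -19·(5/2)²·(3·(20/3)-(5/2))/(6·50000) = -133/19200 m
Load 4 — point force P=-2 kN at a=5 m (b=L-a=5):
  y_4 = -Px²(3a-x)/(6EI)  [x≤a] = -(-2)·(5/2)²·(3·5-(5/2))/(6·50000) = 1/1920 m
Superposition: y = Σ y_i = -46553/3072000 m ≈ -0.015154 m

y(5/2) = -46553/3072000 m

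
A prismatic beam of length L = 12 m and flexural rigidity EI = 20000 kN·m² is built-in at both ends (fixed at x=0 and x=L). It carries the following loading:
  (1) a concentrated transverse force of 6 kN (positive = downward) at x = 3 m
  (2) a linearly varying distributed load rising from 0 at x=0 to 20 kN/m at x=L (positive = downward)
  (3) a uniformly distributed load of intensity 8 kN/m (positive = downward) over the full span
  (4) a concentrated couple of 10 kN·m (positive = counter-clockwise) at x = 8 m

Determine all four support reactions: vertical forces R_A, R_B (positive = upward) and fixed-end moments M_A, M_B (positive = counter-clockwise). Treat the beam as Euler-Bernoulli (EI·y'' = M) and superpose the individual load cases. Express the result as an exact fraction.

R_A = 12985/144 kN, M_A = 4931/24 kN·m, R_B = 18983/144 kN, M_B = -1947/8 kN·m

Load 1 — point force P=6 kN at a=3 m (b=L-a=9):
  R_A = Pb²(3a+b)/L³ = 6·9²·(3·3+9)/12³ = 81/16 kN
  M_A = Pab²/L² = 6·3·9²/12² = 81/8 kN·m
  R_B = Pa²(a+3b)/L³ = 6·3²·(3+3·9)/12³ = 15/16 kN
  M_B = -Pa²b/L² = -6·3²·9/12² = -27/8 kN·m
Load 2 — triangular load w₀=20 kN/m (0→w₀ over full span):
  R_A = 3w₀L/20 = 3·20·12/20 = 36 kN
  M_A = w₀L²/30 = 20·12²/30 = 96 kN·m
  R_B = 7w₀L/20 = 7·20·12/20 = 84 kN
  M_B = -w₀L²/20 = -20·12²/20 = -144 kN·m
Load 3 — uniform load w=8 kN/m over full span:
  R_A = wL/2 = 8·12/2 = 48 kN
  M_A = wL²/12 = 8·12²/12 = 96 kN·m
  R_B = wL/2 = 8·12/2 = 48 kN
  M_B = -wL²/12 = -8·12²/12 = -96 kN·m
Load 4 — applied couple M₀=10 kN·m at a=8 m (b=L-a=4):
  R_A = 6M₀ab/L³ = 6·10·8·4/12³ = 10/9 kN
  M_A = M₀b(2a-b)/L² = 10·4·(2·8-4)/12² = 10/3 kN·m
  R_B = -6M₀ab/L³ = -6·10·8·4/12³ = -10/9 kN
  M_B = M₀a(2b-a)/L² = 10·8·(2·4-8)/12² = 0 kN·m
Superposition: R_A = 12985/144 kN, M_A = 4931/24 kN·m, R_B = 18983/144 kN, M_B = -1947/8 kN·m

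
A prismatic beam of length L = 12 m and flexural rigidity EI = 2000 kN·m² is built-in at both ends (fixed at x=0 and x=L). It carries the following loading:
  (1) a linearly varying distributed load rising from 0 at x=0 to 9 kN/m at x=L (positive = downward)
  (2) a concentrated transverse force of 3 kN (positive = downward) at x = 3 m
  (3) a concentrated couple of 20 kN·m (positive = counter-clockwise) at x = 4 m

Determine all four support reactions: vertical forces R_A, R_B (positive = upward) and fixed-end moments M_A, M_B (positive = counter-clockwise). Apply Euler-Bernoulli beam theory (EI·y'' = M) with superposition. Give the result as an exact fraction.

Load 1 — triangular load w₀=9 kN/m (0→w₀ over full span):
  R_A = 3w₀L/20 = 3·9·12/20 = 81/5 kN
  M_A = w₀L²/30 = 9·12²/30 = 216/5 kN·m
  R_B = 7w₀L/20 = 7·9·12/20 = 189/5 kN
  M_B = -w₀L²/20 = -9·12²/20 = -324/5 kN·m
Load 2 — point force P=3 kN at a=3 m (b=L-a=9):
  R_A = Pb²(3a+b)/L³ = 3·9²·(3·3+9)/12³ = 81/32 kN
  M_A = Pab²/L² = 3·3·9²/12² = 81/16 kN·m
  R_B = Pa²(a+3b)/L³ = 3·3²·(3+3·9)/12³ = 15/32 kN
  M_B = -Pa²b/L² = -3·3²·9/12² = -27/16 kN·m
Load 3 — applied couple M₀=20 kN·m at a=4 m (b=L-a=8):
  R_A = 6M₀ab/L³ = 6·20·4·8/12³ = 20/9 kN
  M_A = M₀b(2a-b)/L² = 20·8·(2·4-8)/12² = 0 kN·m
  R_B = -6M₀ab/L³ = -6·20·4·8/12³ = -20/9 kN
  M_B = M₀a(2b-a)/L² = 20·4·(2·8-4)/12² = 20/3 kN·m
Superposition: R_A = 30173/1440 kN, M_A = 3861/80 kN·m, R_B = 51907/1440 kN, M_B = -14357/240 kN·m

R_A = 30173/1440 kN, M_A = 3861/80 kN·m, R_B = 51907/1440 kN, M_B = -14357/240 kN·m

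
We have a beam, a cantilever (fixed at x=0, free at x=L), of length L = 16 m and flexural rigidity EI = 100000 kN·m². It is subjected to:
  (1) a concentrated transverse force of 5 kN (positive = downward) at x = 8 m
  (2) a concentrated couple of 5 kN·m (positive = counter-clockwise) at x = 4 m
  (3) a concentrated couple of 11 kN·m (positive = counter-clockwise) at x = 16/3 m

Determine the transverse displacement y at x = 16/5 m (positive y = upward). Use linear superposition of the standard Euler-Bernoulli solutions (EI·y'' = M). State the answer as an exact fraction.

y(16/5) = -224/234375 m

Load 1 — point force P=5 kN at a=8 m (b=L-a=8):
  y_1 = -Px²(3a-x)/(6EI)  [x≤a] = -5·(16/5)²·(3·8-(16/5))/(6·100000) = -416/234375 m
Load 2 — applied couple M₀=5 kN·m at a=4 m (b=L-a=12):
  y_2 = M₀x²/(2EI)  [x≤a] = 5·(16/5)²/(2·100000) = 4/15625 m
Load 3 — applied couple M₀=11 kN·m at a=16/3 m (b=L-a=32/3):
  y_3 = M₀x²/(2EI)  [x≤a] = 11·(16/5)²/(2·100000) = 44/78125 m
Superposition: y = Σ y_i = -224/234375 m ≈ -0.000956 m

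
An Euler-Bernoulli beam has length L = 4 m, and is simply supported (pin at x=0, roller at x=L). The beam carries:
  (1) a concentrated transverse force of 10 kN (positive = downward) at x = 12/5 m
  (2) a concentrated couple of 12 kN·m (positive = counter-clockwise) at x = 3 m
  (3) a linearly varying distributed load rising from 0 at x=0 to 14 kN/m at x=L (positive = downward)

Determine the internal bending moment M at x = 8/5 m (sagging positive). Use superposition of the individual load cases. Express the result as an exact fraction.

M(8/5) = 2968/125 kN·m

Load 1 — point force P=10 kN at a=12/5 m (b=L-a=8/5):
  M_1 = Pbx/L  [x≤a] = 10·(8/5)·(8/5)/4 = 32/5 kN·m
Load 2 — applied couple M₀=12 kN·m at a=3 m (b=L-a=1):
  M_2 = M₀x/L  [x≤a] = 12·(8/5)/4 = 24/5 kN·m
Load 3 — triangular load w₀=14 kN/m (0→w₀ over full span):
  M_3 = w₀Lx/6 - w₀x³/(6L) = 14·4·(8/5)/6 - 14·(8/5)³/(6·4) = 1568/125 kN·m
Superposition: M = Σ M_i = 2968/125 kN·m ≈ 23.744000 kN·m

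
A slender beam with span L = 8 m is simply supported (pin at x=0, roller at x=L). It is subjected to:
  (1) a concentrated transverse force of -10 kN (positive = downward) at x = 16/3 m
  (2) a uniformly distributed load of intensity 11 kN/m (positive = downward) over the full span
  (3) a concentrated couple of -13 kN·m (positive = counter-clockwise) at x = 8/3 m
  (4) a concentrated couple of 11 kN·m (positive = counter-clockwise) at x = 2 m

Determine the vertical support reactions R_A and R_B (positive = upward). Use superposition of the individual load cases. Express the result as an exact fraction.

R_A = 485/12 kN, R_B = 451/12 kN

Load 1 — point force P=-10 kN at a=16/3 m (b=L-a=8/3):
  R_A = Pb/L = (-10)·(8/3)/8 = -10/3 kN
  R_B = Pa/L = (-10)·(16/3)/8 = -20/3 kN
Load 2 — uniform load w=11 kN/m over full span:
  R_A = wL/2 = 11·8/2 = 44 kN
  R_B = wL/2 = 11·8/2 = 44 kN
Load 3 — applied couple M₀=-13 kN·m at a=8/3 m (b=L-a=16/3):
  R_A = M₀/L = (-13)/8 = -13/8 kN
  R_B = -M₀/L = -(-13)/8 = 13/8 kN
Load 4 — applied couple M₀=11 kN·m at a=2 m (b=L-a=6):
  R_A = M₀/L = 11/8 kN
  R_B = -M₀/L = -11/8 kN
Superposition: R_A = 485/12 kN, R_B = 451/12 kN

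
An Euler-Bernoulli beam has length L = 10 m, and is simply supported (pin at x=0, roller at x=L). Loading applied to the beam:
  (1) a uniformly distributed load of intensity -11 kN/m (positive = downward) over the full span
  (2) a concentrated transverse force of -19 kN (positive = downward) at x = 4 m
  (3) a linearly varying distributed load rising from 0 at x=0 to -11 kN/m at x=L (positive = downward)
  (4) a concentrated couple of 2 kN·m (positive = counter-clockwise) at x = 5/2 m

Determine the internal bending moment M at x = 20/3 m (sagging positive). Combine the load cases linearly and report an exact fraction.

M(20/3) = -17506/81 kN·m

Load 1 — uniform load w=-11 kN/m over full span:
  M_1 = wx(L-x)/2 = (-11)·(20/3)·(10-(20/3))/2 = -1100/9 kN·m
Load 2 — point force P=-19 kN at a=4 m (b=L-a=6):
  M_2 = Pa(L-x)/L  [x>a] = (-19)·4·(10-(20/3))/10 = -76/3 kN·m
Load 3 — triangular load w₀=-11 kN/m (0→w₀ over full span):
  M_3 = w₀Lx/6 - w₀x³/(6L) = (-11)·10·(20/3)/6 - (-11)·(20/3)³/(6·10) = -5500/81 kN·m
Load 4 — applied couple M₀=2 kN·m at a=5/2 m (b=L-a=15/2):
  M_4 = M₀x/L - M₀  [x>a] = 2·(20/3)/10 - 2 = -2/3 kN·m
Superposition: M = Σ M_i = -17506/81 kN·m ≈ -216.123457 kN·m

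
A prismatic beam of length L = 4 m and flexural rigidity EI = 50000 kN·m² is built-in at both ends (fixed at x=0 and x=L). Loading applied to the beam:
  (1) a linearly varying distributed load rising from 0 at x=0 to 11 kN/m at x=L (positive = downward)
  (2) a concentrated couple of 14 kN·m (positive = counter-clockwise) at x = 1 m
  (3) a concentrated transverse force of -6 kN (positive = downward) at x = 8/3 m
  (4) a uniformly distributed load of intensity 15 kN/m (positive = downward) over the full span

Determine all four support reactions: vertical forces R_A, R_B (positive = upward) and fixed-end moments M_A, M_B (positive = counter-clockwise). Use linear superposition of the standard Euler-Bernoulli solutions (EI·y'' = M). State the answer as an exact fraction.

Load 1 — triangular load w₀=11 kN/m (0→w₀ over full span):
  R_A = 3w₀L/20 = 3·11·4/20 = 33/5 kN
  M_A = w₀L²/30 = 11·4²/30 = 88/15 kN·m
  R_B = 7w₀L/20 = 7·11·4/20 = 77/5 kN
  M_B = -w₀L²/20 = -11·4²/20 = -44/5 kN·m
Load 2 — applied couple M₀=14 kN·m at a=1 m (b=L-a=3):
  R_A = 6M₀ab/L³ = 6·14·1·3/4³ = 63/16 kN
  M_A = M₀b(2a-b)/L² = 14·3·(2·1-3)/4² = -21/8 kN·m
  R_B = -6M₀ab/L³ = -6·14·1·3/4³ = -63/16 kN
  M_B = M₀a(2b-a)/L² = 14·1·(2·3-1)/4² = 35/8 kN·m
Load 3 — point force P=-6 kN at a=8/3 m (b=L-a=4/3):
  R_A = Pb²(3a+b)/L³ = (-6)·(4/3)²·(3·(8/3)+(4/3))/4³ = -14/9 kN
  M_A = Pab²/L² = (-6)·(8/3)·(4/3)²/4² = -16/9 kN·m
  R_B = Pa²(a+3b)/L³ = (-6)·(8/3)²·((8/3)+3·(4/3))/4³ = -40/9 kN
  M_B = -Pa²b/L² = -(-6)·(8/3)²·(4/3)/4² = 32/9 kN·m
Load 4 — uniform load w=15 kN/m over full span:
  R_A = wL/2 = 15·4/2 = 30 kN
  M_A = wL²/12 = 15·4²/12 = 20 kN·m
  R_B = wL/2 = 15·4/2 = 30 kN
  M_B = -wL²/12 = -15·4²/12 = -20 kN·m
Superposition: R_A = 28067/720 kN, M_A = 7727/360 kN·m, R_B = 26653/720 kN, M_B = -7513/360 kN·m

R_A = 28067/720 kN, M_A = 7727/360 kN·m, R_B = 26653/720 kN, M_B = -7513/360 kN·m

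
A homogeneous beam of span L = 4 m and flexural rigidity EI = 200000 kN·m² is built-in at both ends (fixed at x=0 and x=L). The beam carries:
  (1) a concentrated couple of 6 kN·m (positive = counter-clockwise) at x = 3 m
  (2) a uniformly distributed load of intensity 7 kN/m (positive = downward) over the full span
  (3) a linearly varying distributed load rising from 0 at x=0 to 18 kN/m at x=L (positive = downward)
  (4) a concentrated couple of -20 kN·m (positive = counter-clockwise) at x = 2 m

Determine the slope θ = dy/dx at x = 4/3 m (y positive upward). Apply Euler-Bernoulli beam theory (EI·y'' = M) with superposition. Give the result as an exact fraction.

Load 1 — applied couple M₀=6 kN·m at a=3 m (b=L-a=1):
  θ_1 = (R_Ax²/2 - M_Ax)/EI  [x≤a] with R_A=27/16, M_A=15/8 = ((27/16)·(4/3)²/2 - (15/8)·(4/3))/200000 = -1/200000 rad
Load 2 — uniform load w=7 kN/m over full span:
  θ_2 = -wx(L-x)(L-2x)/(12EI) = -7·(4/3)·(4-(4/3))·(4-2·(4/3))/(12·200000) = -7/506250 rad
Load 3 — triangular load w₀=18 kN/m (0→w₀ over full span):
  θ_3 = -w₀(2x(L-x)(L-2x)(x+2L)+x²(L-x)²)/(120LEI) = -18·(2·(4/3)·(4-(4/3))·(4-2·(4/3))·((4/3)+2·4)+(4/3)²·(4-(4/3))²)/(120·4·200000) = -8/421875 rad
Load 4 — applied couple M₀=-20 kN·m at a=2 m (b=L-a=2):
  θ_4 = (R_Ax²/2 - M_Ax)/EI  [x≤a] with R_A=-15/2, M_A=-5 = ((-15/2)·(4/3)²/2 - (-5)·(4/3))/200000 = 0 rad
Superposition: θ = Σ θ_i = -3061/81000000 rad ≈ -0.000038 rad

θ(4/3) = -3061/81000000 rad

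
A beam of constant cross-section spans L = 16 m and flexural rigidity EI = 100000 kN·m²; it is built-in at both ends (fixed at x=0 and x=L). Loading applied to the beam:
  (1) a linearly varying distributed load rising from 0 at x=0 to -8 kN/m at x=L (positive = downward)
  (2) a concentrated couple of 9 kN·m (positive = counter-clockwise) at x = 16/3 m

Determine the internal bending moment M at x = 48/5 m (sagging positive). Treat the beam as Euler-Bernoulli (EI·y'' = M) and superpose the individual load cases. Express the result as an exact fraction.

M(48/5) = -16547/375 kN·m

Load 1 — triangular load w₀=-8 kN/m (0→w₀ over full span):
  M_1 = 3w₀Lx/20 - w₀L²/30 - w₀x³/(6L) = 3·(-8)·16·(48/5)/20 - (-8)·16²/30 - (-8)·(48/5)³/(6·16) = -15872/375 kN·m
Load 2 — applied couple M₀=9 kN·m at a=16/3 m (b=L-a=32/3):
  M_2 = R_Ax - M_A - M₀  [x>a] with R_A=3/4, M_A=0 = (3/4)·(48/5) - 0 - 9 = -9/5 kN·m
Superposition: M = Σ M_i = -16547/375 kN·m ≈ -44.125333 kN·m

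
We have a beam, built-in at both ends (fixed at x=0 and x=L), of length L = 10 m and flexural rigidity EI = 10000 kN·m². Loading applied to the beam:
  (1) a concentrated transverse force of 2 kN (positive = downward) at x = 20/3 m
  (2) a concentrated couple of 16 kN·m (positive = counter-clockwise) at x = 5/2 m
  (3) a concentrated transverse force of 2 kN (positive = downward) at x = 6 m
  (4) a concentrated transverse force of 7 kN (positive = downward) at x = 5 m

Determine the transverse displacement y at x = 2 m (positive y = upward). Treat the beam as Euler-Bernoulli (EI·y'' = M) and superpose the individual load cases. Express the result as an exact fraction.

Load 1 — point force P=2 kN at a=20/3 m (b=L-a=10/3):
  y_1 = -Pb²x²(3aL-(3a+b)x)/(6L³EI)  [x≤a] = -2·(10/3)²·2²·(3·(20/3)·10-(3·(20/3)+(10/3))·2)/(6·10³·10000) = -23/101250 m
Load 2 — applied couple M₀=16 kN·m at a=5/2 m (b=L-a=15/2):
  y_2 = (R_Ax³/6 - M_Ax²/2)/EI  [x≤a] with R_A=9/5, M_A=-3 = ((9/5)·2³/6 - (-3)·2²/2)/10000 = 21/25000 m
Load 3 — point force P=2 kN at a=6 m (b=L-a=4):
  y_3 = -Pb²x²(3aL-(3a+b)x)/(6L³EI)  [x≤a] = -2·4²·2²·(3·6·10-(3·6+4)·2)/(6·10³·10000) = -68/234375 m
Load 4 — point force P=7 kN at a=5 m (b=L-a=5):
  y_4 = -Pb²x²(3aL-(3a+b)x)/(6L³EI)  [x≤a] = -7·5²·2²·(3·5·10-(3·5+5)·2)/(6·10³·10000) = -77/60000 m
Superposition: y = Σ y_i = -194527/202500000 m ≈ -0.000961 m

y(2) = -194527/202500000 m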